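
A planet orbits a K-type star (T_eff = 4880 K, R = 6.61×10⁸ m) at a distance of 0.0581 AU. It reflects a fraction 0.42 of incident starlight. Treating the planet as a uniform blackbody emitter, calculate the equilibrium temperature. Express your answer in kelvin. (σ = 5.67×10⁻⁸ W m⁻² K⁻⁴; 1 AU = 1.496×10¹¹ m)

d = 0.0581 AU = 8.69×10⁹ m.
L = 4πR_⋆²σT_⋆⁴ = 4π(6.61×10⁸)² × 5.67×10⁻⁸ × (4880)⁴ = 1.77×10²⁶ W.
S = L/(4πd²) = 1.86×10⁵ W m⁻².
Energy balance: absorbed = emitted ⇒ πR²·S(1−A) = 4πR²·σT_eq⁴, so T_eq⁴ = S(1−A)/(4σ).
T_eq = [1.86×10⁵ × 0.58 / (4 × 5.67×10⁻⁸)]^(1/4) = (4.76×10¹¹)^(1/4) = 830 K.

T_eq ≈ 830 K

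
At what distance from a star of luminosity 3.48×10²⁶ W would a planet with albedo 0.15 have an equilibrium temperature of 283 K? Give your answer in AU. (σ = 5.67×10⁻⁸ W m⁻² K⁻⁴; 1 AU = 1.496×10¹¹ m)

From T_eq⁴ = L(1−A)/(16πσd²): d = √[L(1−A)/(16πσT_eq⁴)].
d = √[3.48×10²⁶ × 0.85 / (16π × 5.67×10⁻⁸ × (283)⁴)] = 1.27×10¹¹ m = 0.850 AU.

d ≈ 0.850 AU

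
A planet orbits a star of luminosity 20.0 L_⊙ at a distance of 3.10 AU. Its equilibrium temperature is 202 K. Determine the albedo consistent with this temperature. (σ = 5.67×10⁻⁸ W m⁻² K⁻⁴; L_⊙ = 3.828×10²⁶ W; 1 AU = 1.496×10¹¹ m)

d = 3.10 AU = 4.64×10¹¹ m.
L = 20.0 × 3.828×10²⁶ = 7.66×10²⁷ W.
Flux: S = L/(4πd²) = 7.66×10²⁷/(4π×(4.64×10¹¹)²) = 2830 W m⁻².
From T_eq⁴ = S(1−A)/(4σ): 1−A = 4σT_eq⁴/S.
1−A = 4 × 5.67×10⁻⁸ × (202)⁴ / 2830 = 0.133.

A ≈ 0.87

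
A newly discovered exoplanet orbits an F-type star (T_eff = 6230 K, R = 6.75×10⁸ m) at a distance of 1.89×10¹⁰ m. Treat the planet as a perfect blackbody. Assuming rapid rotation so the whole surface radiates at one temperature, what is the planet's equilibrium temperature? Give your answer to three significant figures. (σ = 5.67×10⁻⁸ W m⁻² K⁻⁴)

T_eq ≈ 833 K

L = 4πR_⋆²σT_⋆⁴ = 4π(6.75×10⁸)² × 5.67×10⁻⁸ × (6230)⁴ = 4.89×10²⁶ W.
S = L/(4πd²) = 1.09×10⁵ W m⁻².
Energy balance: absorbed = emitted ⇒ πR²·S(1−A) = 4πR²·σT_eq⁴, so T_eq⁴ = S(1−A)/(4σ).
T_eq = [1.09×10⁵ × 1.00 / (4 × 5.67×10⁻⁸)]^(1/4) = (4.80×10¹¹)^(1/4) = 833 K.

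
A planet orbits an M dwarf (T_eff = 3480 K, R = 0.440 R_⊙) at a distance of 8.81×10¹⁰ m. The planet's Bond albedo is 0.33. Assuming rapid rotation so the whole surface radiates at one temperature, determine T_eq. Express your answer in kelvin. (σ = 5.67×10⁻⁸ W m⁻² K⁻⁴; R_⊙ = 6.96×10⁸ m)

T_eq ≈ 131 K

R_⋆ = 0.440 × 6.96×10⁸ = 3.06×10⁸ m.
L = 4πR_⋆²σT_⋆⁴ = 4π(3.06×10⁸)² × 5.67×10⁻⁸ × (3480)⁴ = 9.80×10²⁴ W.
S = L/(4πd²) = 100 W m⁻².
Energy balance: absorbed = emitted ⇒ πR²·S(1−A) = 4πR²·σT_eq⁴, so T_eq⁴ = S(1−A)/(4σ).
T_eq = [100 × 0.67 / (4 × 5.67×10⁻⁸)]^(1/4) = (2.97×10⁸)^(1/4) = 131 K.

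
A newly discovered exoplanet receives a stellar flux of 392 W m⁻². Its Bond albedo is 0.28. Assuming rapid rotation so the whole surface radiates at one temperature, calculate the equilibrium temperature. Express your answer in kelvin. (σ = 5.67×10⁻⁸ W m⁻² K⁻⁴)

T_eq ≈ 188 K

Energy balance: absorbed = emitted ⇒ πR²·S(1−A) = 4πR²·σT_eq⁴, so T_eq⁴ = S(1−A)/(4σ).
T_eq = [392 × 0.72 / (4 × 5.67×10⁻⁸)]^(1/4) = (1.24×10⁹)^(1/4) = 188 K.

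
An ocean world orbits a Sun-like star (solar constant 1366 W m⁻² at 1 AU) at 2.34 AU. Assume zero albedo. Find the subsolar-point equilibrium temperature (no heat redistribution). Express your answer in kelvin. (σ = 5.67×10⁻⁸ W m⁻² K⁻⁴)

T_ss ≈ 258 K

Flux at 2.34 AU: S = 1366/2.34² = 249 W m⁻².
At the subsolar point the surface absorbs S(1−A) and emits σT⁴ per unit area — no factor of 4, since only the local patch is in balance.
T = [249 × 1.00 / 5.67×10⁻⁸]^(1/4) = (4.40×10⁹)^(1/4) = 258 K.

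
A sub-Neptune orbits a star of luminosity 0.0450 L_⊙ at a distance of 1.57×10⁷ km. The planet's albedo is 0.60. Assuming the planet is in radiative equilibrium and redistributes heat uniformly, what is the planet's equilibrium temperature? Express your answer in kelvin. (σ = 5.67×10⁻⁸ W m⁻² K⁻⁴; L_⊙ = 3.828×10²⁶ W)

T_eq ≈ 315 K

d = 1.57×10⁷ km = 1.57×10¹⁰ m.
L = 0.0450 × 3.828×10²⁶ = 1.72×10²⁵ W.
Flux: S = L/(4πd²) = 1.72×10²⁵/(4π×(1.57×10¹⁰)²) = 5560 W m⁻².
Energy balance: absorbed = emitted ⇒ πR²·S(1−A) = 4πR²·σT_eq⁴, so T_eq⁴ = S(1−A)/(4σ).
T_eq = [5560 × 0.40 / (4 × 5.67×10⁻⁸)]^(1/4) = (9.81×10⁹)^(1/4) = 315 K.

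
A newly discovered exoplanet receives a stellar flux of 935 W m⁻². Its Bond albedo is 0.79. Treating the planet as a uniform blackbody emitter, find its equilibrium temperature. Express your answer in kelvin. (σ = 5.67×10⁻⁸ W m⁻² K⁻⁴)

T_eq ≈ 172 K

Energy balance: absorbed = emitted ⇒ πR²·S(1−A) = 4πR²·σT_eq⁴, so T_eq⁴ = S(1−A)/(4σ).
T_eq = [935 × 0.21 / (4 × 5.67×10⁻⁸)]^(1/4) = (8.66×10⁸)^(1/4) = 172 K.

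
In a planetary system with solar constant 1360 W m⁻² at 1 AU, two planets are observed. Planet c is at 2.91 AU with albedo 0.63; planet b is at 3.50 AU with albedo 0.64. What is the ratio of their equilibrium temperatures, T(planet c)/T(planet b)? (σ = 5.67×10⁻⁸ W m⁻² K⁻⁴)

T_eq = [S₀(1−A)/(4σd²)]^(1/4), so T ∝ (1−A)^(1/4) / √d.
T₁ = [1360×0.37/(4×5.67×10⁻⁸×2.91²)]^(1/4) = 127.23 K.
T₂ = [1360×0.36/(4×5.67×10⁻⁸×3.50²)]^(1/4) = 115.22 K.

T₁/T₂ ≈ 1.104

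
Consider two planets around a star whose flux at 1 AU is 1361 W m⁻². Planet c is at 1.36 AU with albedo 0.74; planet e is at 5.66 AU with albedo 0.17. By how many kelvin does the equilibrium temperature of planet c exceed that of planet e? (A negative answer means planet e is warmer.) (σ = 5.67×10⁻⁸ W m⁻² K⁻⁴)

T_eq = [S₀(1−A)/(4σd²)]^(1/4), so T ∝ (1−A)^(1/4) / √d.
T₁ = [1361×0.26/(4×5.67×10⁻⁸×1.36²)]^(1/4) = 170.42 K.
T₂ = [1361×0.83/(4×5.67×10⁻⁸×5.66²)]^(1/4) = 111.66 K.

ΔT ≈ 58.8 K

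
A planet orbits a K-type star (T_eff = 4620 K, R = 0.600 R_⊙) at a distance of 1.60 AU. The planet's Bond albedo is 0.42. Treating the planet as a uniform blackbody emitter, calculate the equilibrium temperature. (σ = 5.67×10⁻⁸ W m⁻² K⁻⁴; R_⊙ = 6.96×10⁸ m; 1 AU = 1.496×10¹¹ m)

R_⋆ = 0.600 × 6.96×10⁸ = 4.18×10⁸ m.
d = 1.60 AU = 2.39×10¹¹ m.
L = 4πR_⋆²σT_⋆⁴ = 4π(4.18×10⁸)² × 5.67×10⁻⁸ × (4620)⁴ = 5.66×10²⁵ W.
S = L/(4πd²) = 78.6 W m⁻².
Energy balance: absorbed = emitted ⇒ πR²·S(1−A) = 4πR²·σT_eq⁴, so T_eq⁴ = S(1−A)/(4σ).
T_eq = [78.6 × 0.58 / (4 × 5.67×10⁻⁸)]^(1/4) = (2.01×10⁸)^(1/4) = 119 K.

T_eq ≈ 119 K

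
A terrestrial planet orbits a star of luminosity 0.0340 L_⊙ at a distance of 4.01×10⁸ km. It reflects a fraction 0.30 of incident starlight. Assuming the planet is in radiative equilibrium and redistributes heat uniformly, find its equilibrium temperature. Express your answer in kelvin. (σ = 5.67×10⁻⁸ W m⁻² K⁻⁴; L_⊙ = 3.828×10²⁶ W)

d = 4.01×10⁸ km = 4.01×10¹¹ m.
L = 0.0340 × 3.828×10²⁶ = 1.30×10²⁵ W.
Flux: S = L/(4πd²) = 1.30×10²⁵/(4π×(4.01×10¹¹)²) = 6.44 W m⁻².
Energy balance: absorbed = emitted ⇒ πR²·S(1−A) = 4πR²·σT_eq⁴, so T_eq⁴ = S(1−A)/(4σ).
T_eq = [6.44 × 0.70 / (4 × 5.67×10⁻⁸)]^(1/4) = (1.99×10⁷)^(1/4) = 66.8 K.

T_eq ≈ 66.8 K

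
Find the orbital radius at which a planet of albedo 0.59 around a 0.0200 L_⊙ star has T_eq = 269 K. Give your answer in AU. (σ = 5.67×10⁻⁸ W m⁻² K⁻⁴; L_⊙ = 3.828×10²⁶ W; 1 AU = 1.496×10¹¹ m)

d ≈ 0.0969 AU

L = 0.0200 × 3.828×10²⁶ = 7.66×10²⁴ W.
From T_eq⁴ = L(1−A)/(16πσd²): d = √[L(1−A)/(16πσT_eq⁴)].
d = √[7.66×10²⁴ × 0.41 / (16π × 5.67×10⁻⁸ × (269)⁴)] = 1.45×10¹⁰ m = 0.0969 AU.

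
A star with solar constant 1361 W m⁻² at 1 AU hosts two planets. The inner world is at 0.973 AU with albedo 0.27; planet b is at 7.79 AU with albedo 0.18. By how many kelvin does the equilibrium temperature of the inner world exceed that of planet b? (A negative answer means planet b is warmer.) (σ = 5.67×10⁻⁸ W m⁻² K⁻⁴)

T_eq = [S₀(1−A)/(4σd²)]^(1/4), so T ∝ (1−A)^(1/4) / √d.
T₁ = [1361×0.73/(4×5.67×10⁻⁸×0.973²)]^(1/4) = 260.81 K.
T₂ = [1361×0.82/(4×5.67×10⁻⁸×7.79²)]^(1/4) = 94.89 K.

ΔT ≈ 165.9 K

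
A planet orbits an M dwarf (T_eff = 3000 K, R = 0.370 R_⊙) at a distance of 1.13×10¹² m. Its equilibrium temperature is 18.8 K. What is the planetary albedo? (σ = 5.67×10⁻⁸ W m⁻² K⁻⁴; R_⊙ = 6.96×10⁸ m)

R_⋆ = 0.370 × 6.96×10⁸ = 2.58×10⁸ m.
L = 4πR_⋆²σT_⋆⁴ = 4π(2.58×10⁸)² × 5.67×10⁻⁸ × (3000)⁴ = 3.83×10²⁴ W.
S = L/(4πd²) = 0.239 W m⁻².
From T_eq⁴ = S(1−A)/(4σ): 1−A = 4σT_eq⁴/S.
1−A = 4 × 5.67×10⁻⁸ × (18.8)⁴ / 0.239 = 0.119.

A ≈ 0.88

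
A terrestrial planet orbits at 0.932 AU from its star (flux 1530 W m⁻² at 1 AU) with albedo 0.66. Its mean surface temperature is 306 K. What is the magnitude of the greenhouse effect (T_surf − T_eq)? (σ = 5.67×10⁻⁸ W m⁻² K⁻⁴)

ΔT ≈ 79.3 K

S = 1530/0.932² = 1761 W m⁻².
T_eq = [S(1−A)/(4σ)]^(1/4) = [1761×0.34/(4×5.67×10⁻⁸)]^(1/4) = 226.7 K.
ΔT = T_surf − T_eq = 306 − 226.7.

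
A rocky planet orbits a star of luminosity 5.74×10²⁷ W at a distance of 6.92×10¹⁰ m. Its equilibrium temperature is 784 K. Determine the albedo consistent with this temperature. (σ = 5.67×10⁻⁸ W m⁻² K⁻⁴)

A ≈ 0.10

Flux: S = L/(4πd²) = 5.74×10²⁷/(4π×(6.92×10¹⁰)²) = 9.54×10⁴ W m⁻².
From T_eq⁴ = S(1−A)/(4σ): 1−A = 4σT_eq⁴/S.
1−A = 4 × 5.67×10⁻⁸ × (784)⁴ / 9.54×10⁴ = 0.898.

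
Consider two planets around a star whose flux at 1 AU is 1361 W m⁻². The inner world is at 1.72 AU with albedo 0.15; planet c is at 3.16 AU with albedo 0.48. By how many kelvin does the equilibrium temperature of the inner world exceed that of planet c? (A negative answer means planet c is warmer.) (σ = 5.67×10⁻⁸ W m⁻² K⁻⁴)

ΔT ≈ 70.8 K

T_eq = [S₀(1−A)/(4σd²)]^(1/4), so T ∝ (1−A)^(1/4) / √d.
T₁ = [1361×0.85/(4×5.67×10⁻⁸×1.72²)]^(1/4) = 203.77 K.
T₂ = [1361×0.52/(4×5.67×10⁻⁸×3.16²)]^(1/4) = 132.96 K.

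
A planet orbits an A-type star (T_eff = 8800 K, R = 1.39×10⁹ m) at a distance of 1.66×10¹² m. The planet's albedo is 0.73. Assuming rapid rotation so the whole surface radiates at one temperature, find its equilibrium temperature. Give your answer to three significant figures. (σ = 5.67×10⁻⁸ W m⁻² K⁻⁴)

T_eq ≈ 130 K

L = 4πR_⋆²σT_⋆⁴ = 4π(1.39×10⁹)² × 5.67×10⁻⁸ × (8800)⁴ = 8.26×10²⁷ W.
S = L/(4πd²) = 238 W m⁻².
Energy balance: absorbed = emitted ⇒ πR²·S(1−A) = 4πR²·σT_eq⁴, so T_eq⁴ = S(1−A)/(4σ).
T_eq = [238 × 0.27 / (4 × 5.67×10⁻⁸)]^(1/4) = (2.84×10⁸)^(1/4) = 130 K.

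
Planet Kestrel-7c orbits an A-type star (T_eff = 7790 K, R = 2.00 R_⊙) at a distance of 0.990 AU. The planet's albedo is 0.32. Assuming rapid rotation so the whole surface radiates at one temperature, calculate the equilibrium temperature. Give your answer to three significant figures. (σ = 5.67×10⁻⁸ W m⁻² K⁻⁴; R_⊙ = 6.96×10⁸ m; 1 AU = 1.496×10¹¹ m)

R_⋆ = 2.00 × 6.96×10⁸ = 1.39×10⁹ m.
d = 0.990 AU = 1.48×10¹¹ m.
L = 4πR_⋆²σT_⋆⁴ = 4π(1.39×10⁹)² × 5.67×10⁻⁸ × (7790)⁴ = 5.08×10²⁷ W.
S = L/(4πd²) = 1.84×10⁴ W m⁻².
Energy balance: absorbed = emitted ⇒ πR²·S(1−A) = 4πR²·σT_eq⁴, so T_eq⁴ = S(1−A)/(4σ).
T_eq = [1.84×10⁴ × 0.68 / (4 × 5.67×10⁻⁸)]^(1/4) = (5.53×10¹⁰)^(1/4) = 485 K.

T_eq ≈ 485 K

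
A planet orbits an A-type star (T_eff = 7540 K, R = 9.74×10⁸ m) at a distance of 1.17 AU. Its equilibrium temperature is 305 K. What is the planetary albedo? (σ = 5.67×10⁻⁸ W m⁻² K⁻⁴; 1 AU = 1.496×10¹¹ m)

d = 1.17 AU = 1.75×10¹¹ m.
L = 4πR_⋆²σT_⋆⁴ = 4π(9.74×10⁸)² × 5.67×10⁻⁸ × (7540)⁴ = 2.18×10²⁷ W.
S = L/(4πd²) = 5670 W m⁻².
From T_eq⁴ = S(1−A)/(4σ): 1−A = 4σT_eq⁴/S.
1−A = 4 × 5.67×10⁻⁸ × (305)⁴ / 5670 = 0.346.

A ≈ 0.65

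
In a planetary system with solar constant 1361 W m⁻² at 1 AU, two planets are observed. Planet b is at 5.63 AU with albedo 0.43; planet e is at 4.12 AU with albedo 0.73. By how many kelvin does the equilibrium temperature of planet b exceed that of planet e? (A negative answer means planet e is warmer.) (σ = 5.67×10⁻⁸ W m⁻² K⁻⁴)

T_eq = [S₀(1−A)/(4σd²)]^(1/4), so T ∝ (1−A)^(1/4) / √d.
T₁ = [1361×0.57/(4×5.67×10⁻⁸×5.63²)]^(1/4) = 101.92 K.
T₂ = [1361×0.27/(4×5.67×10⁻⁸×4.12²)]^(1/4) = 98.84 K.

ΔT ≈ 3.1 K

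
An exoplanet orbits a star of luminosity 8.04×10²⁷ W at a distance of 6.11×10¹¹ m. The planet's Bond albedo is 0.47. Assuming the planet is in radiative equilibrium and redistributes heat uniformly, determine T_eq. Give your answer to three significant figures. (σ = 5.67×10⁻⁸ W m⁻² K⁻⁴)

Flux: S = L/(4πd²) = 8.04×10²⁷/(4π×(6.11×10¹¹)²) = 1710 W m⁻².
Energy balance: absorbed = emitted ⇒ πR²·S(1−A) = 4πR²·σT_eq⁴, so T_eq⁴ = S(1−A)/(4σ).
T_eq = [1710 × 0.53 / (4 × 5.67×10⁻⁸)]^(1/4) = (4.00×10⁹)^(1/4) = 252 K.

T_eq ≈ 252 K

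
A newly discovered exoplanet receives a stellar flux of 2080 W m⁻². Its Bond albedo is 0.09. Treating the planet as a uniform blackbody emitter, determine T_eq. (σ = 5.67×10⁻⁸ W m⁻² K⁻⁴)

Energy balance: absorbed = emitted ⇒ πR²·S(1−A) = 4πR²·σT_eq⁴, so T_eq⁴ = S(1−A)/(4σ).
T_eq = [2080 × 0.91 / (4 × 5.67×10⁻⁸)]^(1/4) = (8.35×10⁹)^(1/4) = 302 K.

T_eq ≈ 302 K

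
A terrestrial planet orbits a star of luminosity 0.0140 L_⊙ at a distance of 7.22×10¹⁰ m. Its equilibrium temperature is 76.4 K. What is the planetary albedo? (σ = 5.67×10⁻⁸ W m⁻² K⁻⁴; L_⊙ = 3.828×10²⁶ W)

A ≈ 0.91

L = 0.0140 × 3.828×10²⁶ = 5.36×10²⁴ W.
Flux: S = L/(4πd²) = 5.36×10²⁴/(4π×(7.22×10¹⁰)²) = 81.8 W m⁻².
From T_eq⁴ = S(1−A)/(4σ): 1−A = 4σT_eq⁴/S.
1−A = 4 × 5.67×10⁻⁸ × (76.4)⁴ / 81.8 = 0.094.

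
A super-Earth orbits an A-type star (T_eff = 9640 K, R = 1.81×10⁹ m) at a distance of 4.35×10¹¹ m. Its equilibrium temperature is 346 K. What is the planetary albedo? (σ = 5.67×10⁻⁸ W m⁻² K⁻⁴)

L = 4πR_⋆²σT_⋆⁴ = 4π(1.81×10⁹)² × 5.67×10⁻⁸ × (9640)⁴ = 2.02×10²⁸ W.
S = L/(4πd²) = 8480 W m⁻².
From T_eq⁴ = S(1−A)/(4σ): 1−A = 4σT_eq⁴/S.
1−A = 4 × 5.67×10⁻⁸ × (346)⁴ / 8480 = 0.383.

A ≈ 0.62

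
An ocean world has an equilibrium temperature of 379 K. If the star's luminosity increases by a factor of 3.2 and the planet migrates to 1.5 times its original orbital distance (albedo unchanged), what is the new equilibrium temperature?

T_eq ∝ L^(1/4) · d^(−1/2).
T′ = 379 × 3.2^(1/4) / 1.5^(1/2) = 414 K.

T_eq ≈ 414 K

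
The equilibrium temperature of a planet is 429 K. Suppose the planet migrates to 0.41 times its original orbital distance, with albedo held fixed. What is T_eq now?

T_eq ∝ L^(1/4) · d^(−1/2).
T′ = 429 / 0.41^(1/2) = 670 K.

T_eq ≈ 670 K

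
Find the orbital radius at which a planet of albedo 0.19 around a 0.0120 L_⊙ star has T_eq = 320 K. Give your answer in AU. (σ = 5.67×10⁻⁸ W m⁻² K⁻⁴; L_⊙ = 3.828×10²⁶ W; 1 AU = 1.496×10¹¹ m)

d ≈ 0.0746 AU

L = 0.0120 × 3.828×10²⁶ = 4.59×10²⁴ W.
From T_eq⁴ = L(1−A)/(16πσd²): d = √[L(1−A)/(16πσT_eq⁴)].
d = √[4.59×10²⁴ × 0.81 / (16π × 5.67×10⁻⁸ × (320)⁴)] = 1.12×10¹⁰ m = 0.0746 AU.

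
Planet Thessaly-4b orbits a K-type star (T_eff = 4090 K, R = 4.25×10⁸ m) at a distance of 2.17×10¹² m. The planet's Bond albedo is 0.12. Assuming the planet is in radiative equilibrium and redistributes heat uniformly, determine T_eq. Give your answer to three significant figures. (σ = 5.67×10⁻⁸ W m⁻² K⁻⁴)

T_eq ≈ 39.2 K

L = 4πR_⋆²σT_⋆⁴ = 4π(4.25×10⁸)² × 5.67×10⁻⁸ × (4090)⁴ = 3.60×10²⁵ W.
S = L/(4πd²) = 0.609 W m⁻².
Energy balance: absorbed = emitted ⇒ πR²·S(1−A) = 4πR²·σT_eq⁴, so T_eq⁴ = S(1−A)/(4σ).
T_eq = [0.609 × 0.88 / (4 × 5.67×10⁻⁸)]^(1/4) = (2.36×10⁶)^(1/4) = 39.2 K.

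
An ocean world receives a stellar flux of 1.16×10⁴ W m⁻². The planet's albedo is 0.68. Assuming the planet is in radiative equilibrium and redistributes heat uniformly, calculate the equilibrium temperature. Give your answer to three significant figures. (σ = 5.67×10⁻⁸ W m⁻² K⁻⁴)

Energy balance: absorbed = emitted ⇒ πR²·S(1−A) = 4πR²·σT_eq⁴, so T_eq⁴ = S(1−A)/(4σ).
T_eq = [1.16×10⁴ × 0.32 / (4 × 5.67×10⁻⁸)]^(1/4) = (1.64×10¹⁰)^(1/4) = 358 K.

T_eq ≈ 358 K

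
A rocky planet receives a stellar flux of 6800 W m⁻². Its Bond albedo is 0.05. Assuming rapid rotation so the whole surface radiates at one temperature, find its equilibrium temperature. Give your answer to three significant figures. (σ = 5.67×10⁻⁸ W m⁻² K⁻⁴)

Energy balance: absorbed = emitted ⇒ πR²·S(1−A) = 4πR²·σT_eq⁴, so T_eq⁴ = S(1−A)/(4σ).
T_eq = [6800 × 0.95 / (4 × 5.67×10⁻⁸)]^(1/4) = (2.85×10¹⁰)^(1/4) = 411 K.

T_eq ≈ 411 K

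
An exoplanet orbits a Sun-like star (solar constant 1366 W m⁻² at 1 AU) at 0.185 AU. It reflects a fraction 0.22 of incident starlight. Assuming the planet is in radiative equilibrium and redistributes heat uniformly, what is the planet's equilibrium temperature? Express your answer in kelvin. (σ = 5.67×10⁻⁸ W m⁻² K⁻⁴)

T_eq ≈ 609 K

Flux at 0.185 AU: S = 1366/0.185² = 3.99×10⁴ W m⁻².
Energy balance: absorbed = emitted ⇒ πR²·S(1−A) = 4πR²·σT_eq⁴, so T_eq⁴ = S(1−A)/(4σ).
T_eq = [3.99×10⁴ × 0.78 / (4 × 5.67×10⁻⁸)]^(1/4) = (1.37×10¹¹)^(1/4) = 609 K.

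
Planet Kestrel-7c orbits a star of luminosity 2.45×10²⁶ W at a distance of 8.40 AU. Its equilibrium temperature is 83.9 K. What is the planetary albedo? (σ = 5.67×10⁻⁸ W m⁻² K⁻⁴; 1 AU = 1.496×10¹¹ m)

d = 8.40 AU = 1.26×10¹² m.
Flux: S = L/(4πd²) = 2.45×10²⁶/(4π×(1.26×10¹²)²) = 12.3 W m⁻².
From T_eq⁴ = S(1−A)/(4σ): 1−A = 4σT_eq⁴/S.
1−A = 4 × 5.67×10⁻⁸ × (83.9)⁴ / 12.3 = 0.910.

A ≈ 0.09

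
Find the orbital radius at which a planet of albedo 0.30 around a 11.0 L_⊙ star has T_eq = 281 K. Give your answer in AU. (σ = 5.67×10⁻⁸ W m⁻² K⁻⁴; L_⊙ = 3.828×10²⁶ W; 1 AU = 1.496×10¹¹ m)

d ≈ 2.72 AU

L = 11.0 × 3.828×10²⁶ = 4.21×10²⁷ W.
From T_eq⁴ = L(1−A)/(16πσd²): d = √[L(1−A)/(16πσT_eq⁴)].
d = √[4.21×10²⁷ × 0.70 / (16π × 5.67×10⁻⁸ × (281)⁴)] = 4.07×10¹¹ m = 2.72 AU.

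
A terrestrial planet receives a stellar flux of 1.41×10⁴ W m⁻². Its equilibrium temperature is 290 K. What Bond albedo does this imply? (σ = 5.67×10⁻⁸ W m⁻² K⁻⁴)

A ≈ 0.89

From T_eq⁴ = S(1−A)/(4σ): 1−A = 4σT_eq⁴/S.
1−A = 4 × 5.67×10⁻⁸ × (290)⁴ / 1.41×10⁴ = 0.114.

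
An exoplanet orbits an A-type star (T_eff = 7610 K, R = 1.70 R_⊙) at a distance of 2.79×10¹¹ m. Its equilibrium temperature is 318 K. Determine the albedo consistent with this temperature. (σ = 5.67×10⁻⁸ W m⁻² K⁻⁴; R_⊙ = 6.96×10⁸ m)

R_⋆ = 1.70 × 6.96×10⁸ = 1.18×10⁹ m.
L = 4πR_⋆²σT_⋆⁴ = 4π(1.18×10⁹)² × 5.67×10⁻⁸ × (7610)⁴ = 3.35×10²⁷ W.
S = L/(4πd²) = 3420 W m⁻².
From T_eq⁴ = S(1−A)/(4σ): 1−A = 4σT_eq⁴/S.
1−A = 4 × 5.67×10⁻⁸ × (318)⁴ / 3420 = 0.678.

A ≈ 0.32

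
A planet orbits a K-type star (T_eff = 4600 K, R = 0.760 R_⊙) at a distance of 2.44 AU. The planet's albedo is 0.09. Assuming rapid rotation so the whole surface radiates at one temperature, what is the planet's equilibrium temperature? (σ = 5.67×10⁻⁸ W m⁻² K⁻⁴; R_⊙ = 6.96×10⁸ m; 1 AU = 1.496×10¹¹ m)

R_⋆ = 0.760 × 6.96×10⁸ = 5.29×10⁸ m.
d = 2.44 AU = 3.65×10¹¹ m.
L = 4πR_⋆²σT_⋆⁴ = 4π(5.29×10⁸)² × 5.67×10⁻⁸ × (4600)⁴ = 8.93×10²⁵ W.
S = L/(4πd²) = 53.3 W m⁻².
Energy balance: absorbed = emitted ⇒ πR²·S(1−A) = 4πR²·σT_eq⁴, so T_eq⁴ = S(1−A)/(4σ).
T_eq = [53.3 × 0.91 / (4 × 5.67×10⁻⁸)]^(1/4) = (2.14×10⁸)^(1/4) = 121 K.

T_eq ≈ 121 K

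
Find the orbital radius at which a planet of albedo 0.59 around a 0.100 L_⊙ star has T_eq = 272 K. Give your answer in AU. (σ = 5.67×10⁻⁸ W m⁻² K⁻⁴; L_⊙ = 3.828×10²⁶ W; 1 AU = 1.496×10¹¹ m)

d ≈ 0.212 AU

L = 0.100 × 3.828×10²⁶ = 3.83×10²⁵ W.
From T_eq⁴ = L(1−A)/(16πσd²): d = √[L(1−A)/(16πσT_eq⁴)].
d = √[3.83×10²⁵ × 0.41 / (16π × 5.67×10⁻⁸ × (272)⁴)] = 3.17×10¹⁰ m = 0.212 AU.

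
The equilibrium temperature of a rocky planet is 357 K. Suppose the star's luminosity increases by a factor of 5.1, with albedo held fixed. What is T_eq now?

T_eq ∝ L^(1/4) · d^(−1/2).
T′ = 357 × 5.1^(1/4) = 536 K.

T_eq ≈ 536 K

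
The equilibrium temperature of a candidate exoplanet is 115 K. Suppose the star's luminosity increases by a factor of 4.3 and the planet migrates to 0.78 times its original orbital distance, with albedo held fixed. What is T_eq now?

T_eq ∝ L^(1/4) · d^(−1/2).
T′ = 115 × 4.3^(1/4) / 0.78^(1/2) = 188 K.

T_eq ≈ 188 K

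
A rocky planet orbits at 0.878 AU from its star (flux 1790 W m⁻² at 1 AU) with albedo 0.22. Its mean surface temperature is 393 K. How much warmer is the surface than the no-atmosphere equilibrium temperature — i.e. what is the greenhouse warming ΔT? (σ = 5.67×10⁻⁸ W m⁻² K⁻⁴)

ΔT ≈ 94.1 K

S = 1790/0.878² = 2322 W m⁻².
T_eq = [S(1−A)/(4σ)]^(1/4) = [2322×0.78/(4×5.67×10⁻⁸)]^(1/4) = 298.9 K.
ΔT = T_surf − T_eq = 393 − 298.9.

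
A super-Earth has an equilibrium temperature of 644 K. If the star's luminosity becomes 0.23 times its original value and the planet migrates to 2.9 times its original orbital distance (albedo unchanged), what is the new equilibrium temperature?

T_eq ∝ L^(1/4) · d^(−1/2).
T′ = 644 × 0.23^(1/4) / 2.9^(1/2) = 262 K.

T_eq ≈ 262 K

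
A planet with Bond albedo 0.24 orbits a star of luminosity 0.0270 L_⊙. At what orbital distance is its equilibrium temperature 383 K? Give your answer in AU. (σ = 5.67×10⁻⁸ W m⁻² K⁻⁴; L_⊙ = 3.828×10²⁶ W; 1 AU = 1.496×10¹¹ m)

d ≈ 0.0757 AU

L = 0.0270 × 3.828×10²⁶ = 1.03×10²⁵ W.
From T_eq⁴ = L(1−A)/(16πσd²): d = √[L(1−A)/(16πσT_eq⁴)].
d = √[1.03×10²⁵ × 0.76 / (16π × 5.67×10⁻⁸ × (383)⁴)] = 1.13×10¹⁰ m = 0.0757 AU.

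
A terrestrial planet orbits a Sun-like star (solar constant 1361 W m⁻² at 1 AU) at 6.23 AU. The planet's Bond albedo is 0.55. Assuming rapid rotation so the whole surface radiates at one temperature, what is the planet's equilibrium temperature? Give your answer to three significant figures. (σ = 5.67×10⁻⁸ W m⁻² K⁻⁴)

T_eq ≈ 91.3 K

Flux at 6.23 AU: S = 1361/6.23² = 35.1 W m⁻².
Energy balance: absorbed = emitted ⇒ πR²·S(1−A) = 4πR²·σT_eq⁴, so T_eq⁴ = S(1−A)/(4σ).
T_eq = [35.1 × 0.45 / (4 × 5.67×10⁻⁸)]^(1/4) = (6.96×10⁷)^(1/4) = 91.3 K.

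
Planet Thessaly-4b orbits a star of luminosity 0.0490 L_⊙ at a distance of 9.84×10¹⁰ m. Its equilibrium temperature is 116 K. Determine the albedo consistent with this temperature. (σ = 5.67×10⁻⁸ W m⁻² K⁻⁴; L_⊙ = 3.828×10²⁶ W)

L = 0.0490 × 3.828×10²⁶ = 1.88×10²⁵ W.
Flux: S = L/(4πd²) = 1.88×10²⁵/(4π×(9.84×10¹⁰)²) = 154 W m⁻².
From T_eq⁴ = S(1−A)/(4σ): 1−A = 4σT_eq⁴/S.
1−A = 4 × 5.67×10⁻⁸ × (116)⁴ / 154 = 0.266.

A ≈ 0.73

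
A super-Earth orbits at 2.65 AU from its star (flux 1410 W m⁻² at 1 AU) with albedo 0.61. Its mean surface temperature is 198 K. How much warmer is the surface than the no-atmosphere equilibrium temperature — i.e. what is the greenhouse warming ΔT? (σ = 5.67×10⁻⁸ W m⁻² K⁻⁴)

ΔT ≈ 61.7 K

S = 1410/2.65² = 200.8 W m⁻².
T_eq = [S(1−A)/(4σ)]^(1/4) = [200.8×0.39/(4×5.67×10⁻⁸)]^(1/4) = 136.3 K.
ΔT = T_surf − T_eq = 198 − 136.3.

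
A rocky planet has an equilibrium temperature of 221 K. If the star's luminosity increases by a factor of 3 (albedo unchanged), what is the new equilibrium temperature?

T_eq ≈ 291 K

T_eq ∝ L^(1/4) · d^(−1/2).
T′ = 221 × 3^(1/4) = 291 K.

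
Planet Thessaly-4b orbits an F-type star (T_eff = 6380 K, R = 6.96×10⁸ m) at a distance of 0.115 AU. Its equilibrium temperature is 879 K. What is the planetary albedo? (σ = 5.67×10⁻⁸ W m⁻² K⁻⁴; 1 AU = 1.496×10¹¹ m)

A ≈ 0.12

d = 0.115 AU = 1.72×10¹⁰ m.
L = 4πR_⋆²σT_⋆⁴ = 4π(6.96×10⁸)² × 5.67×10⁻⁸ × (6380)⁴ = 5.72×10²⁶ W.
S = L/(4πd²) = 1.54×10⁵ W m⁻².
From T_eq⁴ = S(1−A)/(4σ): 1−A = 4σT_eq⁴/S.
1−A = 4 × 5.67×10⁻⁸ × (879)⁴ / 1.54×10⁵ = 0.881.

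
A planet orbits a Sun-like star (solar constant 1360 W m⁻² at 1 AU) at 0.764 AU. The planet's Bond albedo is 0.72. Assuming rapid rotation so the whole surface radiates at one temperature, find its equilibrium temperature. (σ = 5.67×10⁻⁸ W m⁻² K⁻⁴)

Flux at 0.764 AU: S = 1360/0.764² = 2330 W m⁻².
Energy balance: absorbed = emitted ⇒ πR²·S(1−A) = 4πR²·σT_eq⁴, so T_eq⁴ = S(1−A)/(4σ).
T_eq = [2330 × 0.28 / (4 × 5.67×10⁻⁸)]^(1/4) = (2.88×10⁹)^(1/4) = 232 K.

T_eq ≈ 232 K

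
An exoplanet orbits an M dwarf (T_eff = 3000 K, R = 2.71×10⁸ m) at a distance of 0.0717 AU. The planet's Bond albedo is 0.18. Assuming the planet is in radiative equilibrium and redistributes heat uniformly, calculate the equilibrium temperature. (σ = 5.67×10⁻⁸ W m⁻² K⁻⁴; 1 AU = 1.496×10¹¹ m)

d = 0.0717 AU = 1.07×10¹⁰ m.
L = 4πR_⋆²σT_⋆⁴ = 4π(2.71×10⁸)² × 5.67×10⁻⁸ × (3000)⁴ = 4.24×10²⁴ W.
S = L/(4πd²) = 2930 W m⁻².
Energy balance: absorbed = emitted ⇒ πR²·S(1−A) = 4πR²·σT_eq⁴, so T_eq⁴ = S(1−A)/(4σ).
T_eq = [2930 × 0.82 / (4 × 5.67×10⁻⁸)]^(1/4) = (1.06×10¹⁰)^(1/4) = 321 K.

T_eq ≈ 321 K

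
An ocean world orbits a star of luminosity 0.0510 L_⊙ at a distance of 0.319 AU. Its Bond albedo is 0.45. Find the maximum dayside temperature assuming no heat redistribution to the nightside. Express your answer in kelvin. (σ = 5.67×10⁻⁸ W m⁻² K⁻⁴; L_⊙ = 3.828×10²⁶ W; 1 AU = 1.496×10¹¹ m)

d = 0.319 AU = 4.77×10¹⁰ m.
L = 0.0510 × 3.828×10²⁶ = 1.95×10²⁵ W.
Flux: S = L/(4πd²) = 1.95×10²⁵/(4π×(4.77×10¹⁰)²) = 682 W m⁻².
With no redistribution each surface element balances locally: S(1−A) = σT⁴.
T = [682 × 0.55 / 5.67×10⁻⁸]^(1/4) = (6.62×10⁹)^(1/4) = 285 K.

T_ss ≈ 285 K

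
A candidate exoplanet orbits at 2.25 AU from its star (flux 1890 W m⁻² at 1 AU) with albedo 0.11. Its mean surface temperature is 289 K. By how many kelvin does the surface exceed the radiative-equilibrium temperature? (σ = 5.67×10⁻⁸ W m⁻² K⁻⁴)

ΔT ≈ 93.4 K

S = 1890/2.25² = 373.3 W m⁻².
T_eq = [S(1−A)/(4σ)]^(1/4) = [373.3×0.89/(4×5.67×10⁻⁸)]^(1/4) = 195.6 K.
ΔT = T_surf − T_eq = 289 − 195.6.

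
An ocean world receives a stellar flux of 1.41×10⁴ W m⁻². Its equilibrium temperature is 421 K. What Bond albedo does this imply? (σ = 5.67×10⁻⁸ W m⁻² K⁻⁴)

From T_eq⁴ = S(1−A)/(4σ): 1−A = 4σT_eq⁴/S.
1−A = 4 × 5.67×10⁻⁸ × (421)⁴ / 1.41×10⁴ = 0.505.

A ≈ 0.49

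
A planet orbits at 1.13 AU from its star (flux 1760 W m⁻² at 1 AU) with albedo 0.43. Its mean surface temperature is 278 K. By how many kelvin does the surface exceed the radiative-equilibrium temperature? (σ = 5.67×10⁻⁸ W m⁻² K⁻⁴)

ΔT ≈ 35.4 K

S = 1760/1.13² = 1378 W m⁻².
T_eq = [S(1−A)/(4σ)]^(1/4) = [1378×0.57/(4×5.67×10⁻⁸)]^(1/4) = 242.6 K.
ΔT = T_surf − T_eq = 278 − 242.6.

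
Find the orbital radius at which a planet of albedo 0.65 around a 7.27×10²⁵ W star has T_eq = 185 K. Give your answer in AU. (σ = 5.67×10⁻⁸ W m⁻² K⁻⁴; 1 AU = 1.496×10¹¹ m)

d ≈ 0.584 AU

From T_eq⁴ = L(1−A)/(16πσd²): d = √[L(1−A)/(16πσT_eq⁴)].
d = √[7.27×10²⁵ × 0.35 / (16π × 5.67×10⁻⁸ × (185)⁴)] = 8.73×10¹⁰ m = 0.584 AU.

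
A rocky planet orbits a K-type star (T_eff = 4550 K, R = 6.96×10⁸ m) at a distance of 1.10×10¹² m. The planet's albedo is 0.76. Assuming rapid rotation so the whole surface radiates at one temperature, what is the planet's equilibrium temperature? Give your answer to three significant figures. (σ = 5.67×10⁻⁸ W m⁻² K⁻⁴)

T_eq ≈ 56.6 K

L = 4πR_⋆²σT_⋆⁴ = 4π(6.96×10⁸)² × 5.67×10⁻⁸ × (4550)⁴ = 1.48×10²⁶ W.
S = L/(4πd²) = 9.73 W m⁻².
Energy balance: absorbed = emitted ⇒ πR²·S(1−A) = 4πR²·σT_eq⁴, so T_eq⁴ = S(1−A)/(4σ).
T_eq = [9.73 × 0.24 / (4 × 5.67×10⁻⁸)]^(1/4) = (1.03×10⁷)^(1/4) = 56.6 K.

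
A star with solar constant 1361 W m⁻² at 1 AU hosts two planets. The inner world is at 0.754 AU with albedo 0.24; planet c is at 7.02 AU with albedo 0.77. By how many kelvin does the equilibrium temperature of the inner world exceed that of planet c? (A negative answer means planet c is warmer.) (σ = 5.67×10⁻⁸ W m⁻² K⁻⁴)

T_eq = [S₀(1−A)/(4σd²)]^(1/4), so T ∝ (1−A)^(1/4) / √d.
T₁ = [1361×0.76/(4×5.67×10⁻⁸×0.754²)]^(1/4) = 299.28 K.
T₂ = [1361×0.23/(4×5.67×10⁻⁸×7.02²)]^(1/4) = 72.75 K.

ΔT ≈ 226.5 K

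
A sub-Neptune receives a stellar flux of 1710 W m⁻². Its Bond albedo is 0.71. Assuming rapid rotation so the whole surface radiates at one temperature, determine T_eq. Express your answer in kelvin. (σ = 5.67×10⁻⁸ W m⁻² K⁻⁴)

T_eq ≈ 216 K

Energy balance: absorbed = emitted ⇒ πR²·S(1−A) = 4πR²·σT_eq⁴, so T_eq⁴ = S(1−A)/(4σ).
T_eq = [1710 × 0.29 / (4 × 5.67×10⁻⁸)]^(1/4) = (2.19×10⁹)^(1/4) = 216 K.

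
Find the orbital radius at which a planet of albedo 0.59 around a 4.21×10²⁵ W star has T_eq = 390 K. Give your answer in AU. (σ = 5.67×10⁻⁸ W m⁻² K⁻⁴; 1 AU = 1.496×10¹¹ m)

d ≈ 0.108 AU

From T_eq⁴ = L(1−A)/(16πσd²): d = √[L(1−A)/(16πσT_eq⁴)].
d = √[4.21×10²⁵ × 0.41 / (16π × 5.67×10⁻⁸ × (390)⁴)] = 1.62×10¹⁰ m = 0.108 AU.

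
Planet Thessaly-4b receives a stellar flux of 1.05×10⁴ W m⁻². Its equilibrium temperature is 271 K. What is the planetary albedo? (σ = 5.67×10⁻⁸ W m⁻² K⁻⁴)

A ≈ 0.88

From T_eq⁴ = S(1−A)/(4σ): 1−A = 4σT_eq⁴/S.
1−A = 4 × 5.67×10⁻⁸ × (271)⁴ / 1.05×10⁴ = 0.117.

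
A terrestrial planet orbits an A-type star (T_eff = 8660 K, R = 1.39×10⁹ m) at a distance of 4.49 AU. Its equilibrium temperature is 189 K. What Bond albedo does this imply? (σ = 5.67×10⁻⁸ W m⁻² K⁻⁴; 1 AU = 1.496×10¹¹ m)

A ≈ 0.79

d = 4.49 AU = 6.72×10¹¹ m.
L = 4πR_⋆²σT_⋆⁴ = 4π(1.39×10⁹)² × 5.67×10⁻⁸ × (8660)⁴ = 7.74×10²⁷ W.
S = L/(4πd²) = 1370 W m⁻².
From T_eq⁴ = S(1−A)/(4σ): 1−A = 4σT_eq⁴/S.
1−A = 4 × 5.67×10⁻⁸ × (189)⁴ / 1370 = 0.212.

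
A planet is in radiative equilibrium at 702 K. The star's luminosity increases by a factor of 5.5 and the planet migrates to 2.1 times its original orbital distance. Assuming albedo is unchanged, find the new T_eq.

T_eq ∝ L^(1/4) · d^(−1/2).
T′ = 702 × 5.5^(1/4) / 2.1^(1/2) = 742 K.

T_eq ≈ 742 K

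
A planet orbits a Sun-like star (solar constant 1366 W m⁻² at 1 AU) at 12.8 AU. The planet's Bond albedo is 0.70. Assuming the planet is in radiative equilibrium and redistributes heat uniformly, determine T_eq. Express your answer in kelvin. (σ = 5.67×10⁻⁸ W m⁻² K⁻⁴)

Flux at 12.8 AU: S = 1366/12.8² = 8.34 W m⁻².
Energy balance: absorbed = emitted ⇒ πR²·S(1−A) = 4πR²·σT_eq⁴, so T_eq⁴ = S(1−A)/(4σ).
T_eq = [8.34 × 0.30 / (4 × 5.67×10⁻⁸)]^(1/4) = (1.10×10⁷)^(1/4) = 57.6 K.

T_eq ≈ 57.6 K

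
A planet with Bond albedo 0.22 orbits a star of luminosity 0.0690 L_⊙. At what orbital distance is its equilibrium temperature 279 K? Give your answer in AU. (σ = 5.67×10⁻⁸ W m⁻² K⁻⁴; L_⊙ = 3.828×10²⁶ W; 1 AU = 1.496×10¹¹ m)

d ≈ 0.231 AU

L = 0.0690 × 3.828×10²⁶ = 2.64×10²⁵ W.
From T_eq⁴ = L(1−A)/(16πσd²): d = √[L(1−A)/(16πσT_eq⁴)].
d = √[2.64×10²⁵ × 0.78 / (16π × 5.67×10⁻⁸ × (279)⁴)] = 3.45×10¹⁰ m = 0.231 AU.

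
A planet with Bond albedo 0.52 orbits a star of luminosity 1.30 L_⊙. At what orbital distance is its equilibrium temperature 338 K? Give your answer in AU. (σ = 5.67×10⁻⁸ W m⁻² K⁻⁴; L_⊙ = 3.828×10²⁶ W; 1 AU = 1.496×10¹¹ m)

L = 1.30 × 3.828×10²⁶ = 4.98×10²⁶ W.
From T_eq⁴ = L(1−A)/(16πσd²): d = √[L(1−A)/(16πσT_eq⁴)].
d = √[4.98×10²⁶ × 0.48 / (16π × 5.67×10⁻⁸ × (338)⁴)] = 8.01×10¹⁰ m = 0.536 AU.

d ≈ 0.536 AU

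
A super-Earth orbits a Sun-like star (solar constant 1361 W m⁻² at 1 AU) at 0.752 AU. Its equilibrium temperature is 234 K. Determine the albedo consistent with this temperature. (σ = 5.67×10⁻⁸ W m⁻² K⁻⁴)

Flux at 0.752 AU: S = 1361/0.752² = 2410 W m⁻².
From T_eq⁴ = S(1−A)/(4σ): 1−A = 4σT_eq⁴/S.
1−A = 4 × 5.67×10⁻⁸ × (234)⁴ / 2410 = 0.283.

A ≈ 0.72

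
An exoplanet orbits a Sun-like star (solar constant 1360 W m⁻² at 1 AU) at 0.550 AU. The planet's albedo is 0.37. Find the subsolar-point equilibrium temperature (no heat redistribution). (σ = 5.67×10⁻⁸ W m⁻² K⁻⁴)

T_ss ≈ 473 K

Flux at 0.550 AU: S = 1360/0.550² = 4500 W m⁻².
At the subsolar point the surface absorbs S(1−A) and emits σT⁴ per unit area — no factor of 4, since only the local patch is in balance.
T = [4500 × 0.63 / 5.67×10⁻⁸]^(1/4) = (5.00×10¹⁰)^(1/4) = 473 K.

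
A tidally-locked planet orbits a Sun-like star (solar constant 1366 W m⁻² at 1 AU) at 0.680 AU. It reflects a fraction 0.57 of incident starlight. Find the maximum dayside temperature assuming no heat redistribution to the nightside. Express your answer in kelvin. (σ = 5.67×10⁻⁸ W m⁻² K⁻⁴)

Flux at 0.680 AU: S = 1366/0.680² = 2950 W m⁻².
With no redistribution each surface element balances locally: S(1−A) = σT⁴.
T = [2950 × 0.43 / 5.67×10⁻⁸]^(1/4) = (2.24×10¹⁰)^(1/4) = 387 K.

T_ss ≈ 387 K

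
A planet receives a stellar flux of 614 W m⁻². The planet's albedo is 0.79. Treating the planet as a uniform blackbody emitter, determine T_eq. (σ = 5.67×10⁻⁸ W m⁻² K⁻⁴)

Energy balance: absorbed = emitted ⇒ πR²·S(1−A) = 4πR²·σT_eq⁴, so T_eq⁴ = S(1−A)/(4σ).
T_eq = [614 × 0.21 / (4 × 5.67×10⁻⁸)]^(1/4) = (5.69×10⁸)^(1/4) = 154 K.

T_eq ≈ 154 K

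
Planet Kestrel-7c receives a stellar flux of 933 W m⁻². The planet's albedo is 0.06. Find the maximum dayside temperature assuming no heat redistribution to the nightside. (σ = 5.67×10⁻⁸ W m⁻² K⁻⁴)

T_ss ≈ 353 K

With no redistribution each surface element balances locally: S(1−A) = σT⁴.
T = [933 × 0.94 / 5.67×10⁻⁸]^(1/4) = (1.55×10¹⁰)^(1/4) = 353 K.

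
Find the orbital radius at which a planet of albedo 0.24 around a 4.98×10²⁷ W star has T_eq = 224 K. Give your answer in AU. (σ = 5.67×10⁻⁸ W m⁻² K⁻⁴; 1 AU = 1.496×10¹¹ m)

d ≈ 4.85 AU

From T_eq⁴ = L(1−A)/(16πσd²): d = √[L(1−A)/(16πσT_eq⁴)].
d = √[4.98×10²⁷ × 0.76 / (16π × 5.67×10⁻⁸ × (224)⁴)] = 7.26×10¹¹ m = 4.85 AU.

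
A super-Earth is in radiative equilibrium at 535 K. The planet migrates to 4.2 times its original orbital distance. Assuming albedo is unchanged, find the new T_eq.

T_eq ≈ 261 K

T_eq ∝ L^(1/4) · d^(−1/2).
T′ = 535 / 4.2^(1/2) = 261 K.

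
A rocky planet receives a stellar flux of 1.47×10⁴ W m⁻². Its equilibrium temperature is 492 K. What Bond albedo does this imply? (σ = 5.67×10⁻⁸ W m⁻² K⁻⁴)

From T_eq⁴ = S(1−A)/(4σ): 1−A = 4σT_eq⁴/S.
1−A = 4 × 5.67×10⁻⁸ × (492)⁴ / 1.47×10⁴ = 0.904.

A ≈ 0.10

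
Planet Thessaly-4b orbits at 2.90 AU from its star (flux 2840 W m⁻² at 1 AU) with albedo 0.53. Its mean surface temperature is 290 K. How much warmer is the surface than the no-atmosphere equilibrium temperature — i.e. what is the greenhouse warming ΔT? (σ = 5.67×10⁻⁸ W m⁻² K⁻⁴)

S = 2840/2.90² = 337.7 W m⁻².
T_eq = [S(1−A)/(4σ)]^(1/4) = [337.7×0.47/(4×5.67×10⁻⁸)]^(1/4) = 162.6 K.
ΔT = T_surf − T_eq = 290 − 162.6.

ΔT ≈ 127.4 K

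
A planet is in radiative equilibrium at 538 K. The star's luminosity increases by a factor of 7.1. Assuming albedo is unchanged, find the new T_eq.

T_eq ≈ 878 K

T_eq ∝ L^(1/4) · d^(−1/2).
T′ = 538 × 7.1^(1/4) = 878 K.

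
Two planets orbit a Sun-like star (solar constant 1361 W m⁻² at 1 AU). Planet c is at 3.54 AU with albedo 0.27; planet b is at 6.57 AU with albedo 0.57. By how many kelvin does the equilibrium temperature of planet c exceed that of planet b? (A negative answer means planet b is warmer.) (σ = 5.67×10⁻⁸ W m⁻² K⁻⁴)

T_eq = [S₀(1−A)/(4σd²)]^(1/4), so T ∝ (1−A)^(1/4) / √d.
T₁ = [1361×0.73/(4×5.67×10⁻⁸×3.54²)]^(1/4) = 136.74 K.
T₂ = [1361×0.43/(4×5.67×10⁻⁸×6.57²)]^(1/4) = 87.93 K.

ΔT ≈ 48.8 K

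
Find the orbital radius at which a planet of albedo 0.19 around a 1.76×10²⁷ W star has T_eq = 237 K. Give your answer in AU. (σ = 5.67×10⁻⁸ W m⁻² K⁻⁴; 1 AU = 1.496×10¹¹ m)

From T_eq⁴ = L(1−A)/(16πσd²): d = √[L(1−A)/(16πσT_eq⁴)].
d = √[1.76×10²⁷ × 0.81 / (16π × 5.67×10⁻⁸ × (237)⁴)] = 3.98×10¹¹ m = 2.66 AU.

d ≈ 2.66 AU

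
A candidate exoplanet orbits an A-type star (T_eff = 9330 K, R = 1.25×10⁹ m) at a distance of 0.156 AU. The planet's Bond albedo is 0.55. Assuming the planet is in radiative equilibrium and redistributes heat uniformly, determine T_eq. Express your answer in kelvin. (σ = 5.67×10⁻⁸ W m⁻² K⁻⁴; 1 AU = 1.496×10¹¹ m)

T_eq ≈ 1250 K

d = 0.156 AU = 2.33×10¹⁰ m.
L = 4πR_⋆²σT_⋆⁴ = 4π(1.25×10⁹)² × 5.67×10⁻⁸ × (9330)⁴ = 8.44×10²⁷ W.
S = L/(4πd²) = 1.23×10⁶ W m⁻².
Energy balance: absorbed = emitted ⇒ πR²·S(1−A) = 4πR²·σT_eq⁴, so T_eq⁴ = S(1−A)/(4σ).
T_eq = [1.23×10⁶ × 0.45 / (4 × 5.67×10⁻⁸)]^(1/4) = (2.45×10¹²)^(1/4) = 1250 K.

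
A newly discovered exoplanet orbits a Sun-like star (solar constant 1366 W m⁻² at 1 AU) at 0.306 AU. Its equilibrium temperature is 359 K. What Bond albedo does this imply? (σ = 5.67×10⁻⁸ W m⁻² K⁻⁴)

Flux at 0.306 AU: S = 1366/0.306² = 1.46×10⁴ W m⁻².
From T_eq⁴ = S(1−A)/(4σ): 1−A = 4σT_eq⁴/S.
1−A = 4 × 5.67×10⁻⁸ × (359)⁴ / 1.46×10⁴ = 0.258.

A ≈ 0.74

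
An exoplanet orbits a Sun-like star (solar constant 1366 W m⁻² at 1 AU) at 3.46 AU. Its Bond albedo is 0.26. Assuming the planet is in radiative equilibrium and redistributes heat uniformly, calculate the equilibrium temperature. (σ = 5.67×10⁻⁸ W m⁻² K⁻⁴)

Flux at 3.46 AU: S = 1366/3.46² = 114 W m⁻².
Energy balance: absorbed = emitted ⇒ πR²·S(1−A) = 4πR²·σT_eq⁴, so T_eq⁴ = S(1−A)/(4σ).
T_eq = [114 × 0.74 / (4 × 5.67×10⁻⁸)]^(1/4) = (3.72×10⁸)^(1/4) = 139 K.

T_eq ≈ 139 K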